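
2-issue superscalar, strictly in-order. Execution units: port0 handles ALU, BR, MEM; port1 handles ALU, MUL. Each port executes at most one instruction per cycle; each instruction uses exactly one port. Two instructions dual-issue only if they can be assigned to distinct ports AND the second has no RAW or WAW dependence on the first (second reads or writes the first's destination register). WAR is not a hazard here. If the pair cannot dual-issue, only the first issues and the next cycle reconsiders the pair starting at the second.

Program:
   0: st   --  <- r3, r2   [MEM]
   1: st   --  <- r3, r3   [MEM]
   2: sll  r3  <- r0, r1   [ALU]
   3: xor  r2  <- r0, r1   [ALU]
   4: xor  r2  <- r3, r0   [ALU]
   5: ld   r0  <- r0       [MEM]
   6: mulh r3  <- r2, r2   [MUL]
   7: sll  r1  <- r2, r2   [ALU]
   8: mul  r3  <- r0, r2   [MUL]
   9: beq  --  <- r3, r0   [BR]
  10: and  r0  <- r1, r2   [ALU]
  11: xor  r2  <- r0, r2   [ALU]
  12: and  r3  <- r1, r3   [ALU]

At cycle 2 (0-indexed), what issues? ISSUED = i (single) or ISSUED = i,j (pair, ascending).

t=0 i0:st.MEM ; no-port MEM/MEM
t=1 i1+i2:st.MEM sll.ALU ; dual
t=2 i3:xor.ALU ; WAW r2
t=3 i4+i5:xor.ALU ld.MEM ; dual
t=4 i6+i7:mulh.MUL sll.ALU ; dual
t=5 i8:mul.MUL ; RAW r3
t=6 i9+i10:beq.BR and.ALU ; dual
t=7 i11+i12:xor.ALU and.ALU ; dual

ISSUED = 3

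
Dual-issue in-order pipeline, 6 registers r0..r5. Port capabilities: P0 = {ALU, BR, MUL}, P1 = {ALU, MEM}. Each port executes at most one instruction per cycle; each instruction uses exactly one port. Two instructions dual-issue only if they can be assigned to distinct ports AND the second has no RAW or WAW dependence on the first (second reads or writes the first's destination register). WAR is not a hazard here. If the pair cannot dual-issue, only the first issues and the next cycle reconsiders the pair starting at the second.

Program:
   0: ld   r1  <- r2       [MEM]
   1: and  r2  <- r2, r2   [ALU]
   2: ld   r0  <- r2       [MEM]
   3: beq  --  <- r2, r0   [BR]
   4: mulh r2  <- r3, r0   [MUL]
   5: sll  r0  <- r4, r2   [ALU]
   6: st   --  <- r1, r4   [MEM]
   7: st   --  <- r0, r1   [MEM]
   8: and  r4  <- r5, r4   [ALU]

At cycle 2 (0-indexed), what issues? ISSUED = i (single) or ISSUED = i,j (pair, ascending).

ISSUED = 3

  cy0 -> i0&i1 (ld+and) dual
  cy1 -> i2 (ld) RAW r0
  cy2 -> i3 (beq) no-port BR/MUL
  cy3 -> i4 (mulh) RAW r2
  cy4 -> i5&i6 (sll+st) dual
  cy5 -> i7&i8 (st+and) dual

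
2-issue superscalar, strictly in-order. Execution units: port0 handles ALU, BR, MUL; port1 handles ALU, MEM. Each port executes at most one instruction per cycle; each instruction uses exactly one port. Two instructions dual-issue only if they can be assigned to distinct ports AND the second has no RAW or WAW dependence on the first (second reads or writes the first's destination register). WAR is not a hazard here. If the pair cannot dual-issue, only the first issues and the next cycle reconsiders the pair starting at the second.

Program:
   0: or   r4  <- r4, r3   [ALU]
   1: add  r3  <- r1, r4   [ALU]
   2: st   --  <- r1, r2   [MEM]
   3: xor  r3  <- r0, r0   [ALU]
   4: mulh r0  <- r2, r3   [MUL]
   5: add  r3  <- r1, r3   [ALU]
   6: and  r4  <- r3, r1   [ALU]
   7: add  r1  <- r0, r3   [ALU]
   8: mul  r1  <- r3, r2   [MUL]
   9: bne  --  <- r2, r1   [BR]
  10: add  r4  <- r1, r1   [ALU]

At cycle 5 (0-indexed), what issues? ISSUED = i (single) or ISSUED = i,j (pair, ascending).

  cy0 -> i0 (or) RAW r4
  cy1 -> i1/i2 (add;st) pair
  cy2 -> i3 (xor) RAW r3
  cy3 -> i4/i5 (mulh;add) pair
  cy4 -> i6/i7 (and;add) pair
  cy5 -> i8 (mul) no-port MUL/BR
  cy6 -> i9/i10 (bne;add) pair

ISSUED = 8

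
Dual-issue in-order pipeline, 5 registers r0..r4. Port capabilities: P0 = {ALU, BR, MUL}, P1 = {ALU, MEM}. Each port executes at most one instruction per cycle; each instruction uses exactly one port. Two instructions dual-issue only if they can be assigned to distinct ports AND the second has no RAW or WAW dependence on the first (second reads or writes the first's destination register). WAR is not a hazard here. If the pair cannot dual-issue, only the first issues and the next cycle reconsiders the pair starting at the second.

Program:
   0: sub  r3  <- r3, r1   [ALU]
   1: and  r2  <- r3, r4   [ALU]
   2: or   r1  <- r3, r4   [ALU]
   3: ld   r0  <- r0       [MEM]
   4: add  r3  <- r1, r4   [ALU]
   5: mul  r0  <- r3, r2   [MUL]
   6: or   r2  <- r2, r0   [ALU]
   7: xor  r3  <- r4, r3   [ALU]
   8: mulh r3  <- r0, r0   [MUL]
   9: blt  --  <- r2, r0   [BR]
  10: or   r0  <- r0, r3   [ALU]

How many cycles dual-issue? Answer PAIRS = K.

#0 head=0: sub.ALU i0 RAW r3
#1 head=1: and.ALU+or.ALU i1/i2 2-wide
#2 head=3: ld.MEM+add.ALU i3/i4 2-wide
#3 head=5: mul.MUL i5 RAW r0
#4 head=6: or.ALU+xor.ALU i6/i7 2-wide
#5 head=8: mulh.MUL i8 no-port MUL/BR
#6 head=9: blt.BR+or.ALU i9/i10 2-wide

PAIRS = 4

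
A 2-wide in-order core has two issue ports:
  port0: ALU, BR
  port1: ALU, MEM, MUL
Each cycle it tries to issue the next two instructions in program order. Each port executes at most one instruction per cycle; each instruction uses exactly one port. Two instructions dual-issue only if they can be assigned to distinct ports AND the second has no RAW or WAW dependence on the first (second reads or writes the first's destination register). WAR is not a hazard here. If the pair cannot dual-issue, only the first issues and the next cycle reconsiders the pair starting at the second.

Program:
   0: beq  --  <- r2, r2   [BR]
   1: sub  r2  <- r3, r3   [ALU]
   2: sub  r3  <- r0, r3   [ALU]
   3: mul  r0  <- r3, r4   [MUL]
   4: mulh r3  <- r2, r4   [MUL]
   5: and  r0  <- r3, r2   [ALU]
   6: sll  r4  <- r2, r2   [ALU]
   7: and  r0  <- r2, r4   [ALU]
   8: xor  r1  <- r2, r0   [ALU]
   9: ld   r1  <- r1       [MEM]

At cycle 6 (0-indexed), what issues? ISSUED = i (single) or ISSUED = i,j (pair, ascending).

0. beq.BR;sub.ALU @i0/i1  | pair
1. sub.ALU @i2  | RAW r3
2. mul.MUL @i3  | no-port MUL/MUL
3. mulh.MUL @i4  | RAW r3
4. and.ALU;sll.ALU @i5/i6  | pair
5. and.ALU @i7  | RAW r0
6. xor.ALU @i8  | RAW+WAW r1
7. ld.MEM @i9  | tail

ISSUED = 8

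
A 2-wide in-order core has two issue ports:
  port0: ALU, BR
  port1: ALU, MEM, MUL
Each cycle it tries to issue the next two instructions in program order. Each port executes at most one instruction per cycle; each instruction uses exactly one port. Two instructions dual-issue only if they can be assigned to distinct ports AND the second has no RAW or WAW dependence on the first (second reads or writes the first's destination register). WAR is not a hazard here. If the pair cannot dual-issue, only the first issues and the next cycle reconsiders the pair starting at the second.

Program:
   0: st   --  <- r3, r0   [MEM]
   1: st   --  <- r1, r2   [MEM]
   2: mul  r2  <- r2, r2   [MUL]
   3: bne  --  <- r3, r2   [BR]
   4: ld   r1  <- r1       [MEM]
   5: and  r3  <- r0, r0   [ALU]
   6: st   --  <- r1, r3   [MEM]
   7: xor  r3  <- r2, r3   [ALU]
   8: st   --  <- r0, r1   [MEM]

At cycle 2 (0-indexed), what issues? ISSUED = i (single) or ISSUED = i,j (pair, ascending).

ISSUED = 2

[0] i0  st.MEM  -- no-port MEM/MEM
[1] i1  st.MEM  -- no-port MEM/MUL
[2] i2  mul.MUL  -- RAW r2
[3] i3+i4  bne.BR/ld.MEM  -- 2-wide
[4] i5  and.ALU  -- RAW r3
[5] i6+i7  st.MEM/xor.ALU  -- 2-wide
[6] i8  st.MEM  -- tail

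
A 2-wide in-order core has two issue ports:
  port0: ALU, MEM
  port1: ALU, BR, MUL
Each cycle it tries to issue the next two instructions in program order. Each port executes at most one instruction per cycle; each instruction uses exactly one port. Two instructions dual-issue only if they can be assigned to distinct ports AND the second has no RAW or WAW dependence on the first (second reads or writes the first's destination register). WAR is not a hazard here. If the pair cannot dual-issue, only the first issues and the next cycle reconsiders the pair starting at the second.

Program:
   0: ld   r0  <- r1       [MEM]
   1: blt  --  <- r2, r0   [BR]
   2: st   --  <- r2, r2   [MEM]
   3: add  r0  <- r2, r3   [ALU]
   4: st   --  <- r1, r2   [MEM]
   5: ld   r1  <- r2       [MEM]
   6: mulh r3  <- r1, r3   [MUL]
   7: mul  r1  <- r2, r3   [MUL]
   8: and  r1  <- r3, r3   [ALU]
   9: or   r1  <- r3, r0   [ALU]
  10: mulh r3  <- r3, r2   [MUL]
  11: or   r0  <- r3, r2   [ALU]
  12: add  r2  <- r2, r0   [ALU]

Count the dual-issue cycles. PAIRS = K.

PAIRS = 3

  cy0 -> i0 (ld.MEM) RAW r0
  cy1 -> i1,i2 (blt.BR;st.MEM) pair
  cy2 -> i3,i4 (add.ALU;st.MEM) pair
  cy3 -> i5 (ld.MEM) RAW r1
  cy4 -> i6 (mulh.MUL) no-port MUL/MUL
  cy5 -> i7 (mul.MUL) WAW r1
  cy6 -> i8 (and.ALU) WAW r1
  cy7 -> i9,i10 (or.ALU;mulh.MUL) pair
  cy8 -> i11 (or.ALU) RAW r0
  cy9 -> i12 (add.ALU) tail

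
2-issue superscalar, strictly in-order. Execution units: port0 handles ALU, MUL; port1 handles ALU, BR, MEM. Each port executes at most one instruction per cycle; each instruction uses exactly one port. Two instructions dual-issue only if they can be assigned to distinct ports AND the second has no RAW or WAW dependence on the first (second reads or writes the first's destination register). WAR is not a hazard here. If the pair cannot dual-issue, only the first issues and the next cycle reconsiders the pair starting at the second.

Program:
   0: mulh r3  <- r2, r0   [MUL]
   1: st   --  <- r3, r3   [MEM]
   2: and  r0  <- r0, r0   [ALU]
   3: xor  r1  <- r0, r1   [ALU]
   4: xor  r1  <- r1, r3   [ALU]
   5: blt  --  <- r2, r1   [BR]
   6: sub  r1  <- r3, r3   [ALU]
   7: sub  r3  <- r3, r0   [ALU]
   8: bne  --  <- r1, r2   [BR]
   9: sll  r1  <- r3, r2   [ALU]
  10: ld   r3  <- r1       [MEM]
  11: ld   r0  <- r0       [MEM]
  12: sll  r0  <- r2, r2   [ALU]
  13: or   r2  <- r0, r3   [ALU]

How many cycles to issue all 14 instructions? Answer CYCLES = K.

[0] i0  mulh  -- RAW r3
[1] i1&i2  st;and  -- 2-wide
[2] i3  xor  -- RAW+WAW r1
[3] i4  xor  -- RAW r1
[4] i5&i6  blt;sub  -- 2-wide
[5] i7&i8  sub;bne  -- 2-wide
[6] i9  sll  -- RAW r1
[7] i10  ld  -- no-port MEM/MEM
[8] i11  ld  -- WAW r0
[9] i12  sll  -- RAW r0
[10] i13  or  -- tail

CYCLES = 11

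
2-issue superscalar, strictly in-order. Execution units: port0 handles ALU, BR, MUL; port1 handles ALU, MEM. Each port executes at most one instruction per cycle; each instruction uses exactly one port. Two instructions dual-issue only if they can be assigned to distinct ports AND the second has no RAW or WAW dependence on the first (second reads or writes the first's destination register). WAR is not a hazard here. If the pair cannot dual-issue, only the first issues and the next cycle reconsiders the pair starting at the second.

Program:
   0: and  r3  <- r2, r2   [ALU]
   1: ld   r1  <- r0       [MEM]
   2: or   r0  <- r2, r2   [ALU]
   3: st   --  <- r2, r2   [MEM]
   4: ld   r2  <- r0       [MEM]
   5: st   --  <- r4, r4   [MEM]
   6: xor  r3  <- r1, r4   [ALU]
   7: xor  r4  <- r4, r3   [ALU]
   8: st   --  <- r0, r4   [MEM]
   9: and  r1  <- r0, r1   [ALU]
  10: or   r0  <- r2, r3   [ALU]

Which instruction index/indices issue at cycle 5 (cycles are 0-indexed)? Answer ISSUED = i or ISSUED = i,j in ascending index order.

[0] i0,i1  and;ld  -- pair
[1] i2,i3  or;st  -- pair
[2] i4  ld  -- no-port MEM/MEM
[3] i5,i6  st;xor  -- pair
[4] i7  xor  -- RAW r4
[5] i8,i9  st;and  -- pair
[6] i10  or  -- tail

ISSUED = 8,9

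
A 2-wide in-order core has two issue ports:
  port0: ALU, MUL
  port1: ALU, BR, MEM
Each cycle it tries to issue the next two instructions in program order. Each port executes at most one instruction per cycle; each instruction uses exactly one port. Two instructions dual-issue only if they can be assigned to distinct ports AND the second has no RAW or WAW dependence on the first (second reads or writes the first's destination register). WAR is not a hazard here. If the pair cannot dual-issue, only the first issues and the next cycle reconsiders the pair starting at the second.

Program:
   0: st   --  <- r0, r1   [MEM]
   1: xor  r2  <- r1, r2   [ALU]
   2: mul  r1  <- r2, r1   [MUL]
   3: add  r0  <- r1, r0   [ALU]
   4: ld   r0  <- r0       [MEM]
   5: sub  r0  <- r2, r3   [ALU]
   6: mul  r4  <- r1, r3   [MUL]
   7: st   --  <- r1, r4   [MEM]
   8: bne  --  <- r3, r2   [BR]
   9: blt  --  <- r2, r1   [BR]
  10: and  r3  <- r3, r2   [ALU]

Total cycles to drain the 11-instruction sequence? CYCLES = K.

CYCLES = 8

  cy0 -> i0,i1 (st+xor) 2-wide
  cy1 -> i2 (mul) RAW r1
  cy2 -> i3 (add) RAW+WAW r0
  cy3 -> i4 (ld) WAW r0
  cy4 -> i5,i6 (sub+mul) 2-wide
  cy5 -> i7 (st) no-port MEM/BR
  cy6 -> i8 (bne) no-port BR/BR
  cy7 -> i9,i10 (blt+and) 2-wide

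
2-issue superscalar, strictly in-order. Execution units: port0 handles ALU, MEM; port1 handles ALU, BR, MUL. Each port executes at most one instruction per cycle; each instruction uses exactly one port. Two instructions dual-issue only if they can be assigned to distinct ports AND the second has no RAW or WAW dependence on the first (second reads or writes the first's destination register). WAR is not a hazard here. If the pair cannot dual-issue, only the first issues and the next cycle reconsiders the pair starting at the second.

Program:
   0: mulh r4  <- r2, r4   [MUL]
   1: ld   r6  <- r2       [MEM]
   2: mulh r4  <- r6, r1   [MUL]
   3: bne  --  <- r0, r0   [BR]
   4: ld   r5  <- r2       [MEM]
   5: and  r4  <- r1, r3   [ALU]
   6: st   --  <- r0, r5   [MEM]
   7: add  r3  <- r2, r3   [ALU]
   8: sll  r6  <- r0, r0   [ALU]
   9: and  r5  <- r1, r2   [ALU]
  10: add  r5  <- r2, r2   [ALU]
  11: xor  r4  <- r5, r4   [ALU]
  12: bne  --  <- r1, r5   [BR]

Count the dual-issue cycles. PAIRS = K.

[0] i0,i1  mulh.MUL/ld.MEM  -- pair
[1] i2  mulh.MUL  -- no-port MUL/BR
[2] i3,i4  bne.BR/ld.MEM  -- pair
[3] i5,i6  and.ALU/st.MEM  -- pair
[4] i7,i8  add.ALU/sll.ALU  -- pair
[5] i9  and.ALU  -- WAW r5
[6] i10  add.ALU  -- RAW r5
[7] i11,i12  xor.ALU/bne.BR  -- pair

PAIRS = 5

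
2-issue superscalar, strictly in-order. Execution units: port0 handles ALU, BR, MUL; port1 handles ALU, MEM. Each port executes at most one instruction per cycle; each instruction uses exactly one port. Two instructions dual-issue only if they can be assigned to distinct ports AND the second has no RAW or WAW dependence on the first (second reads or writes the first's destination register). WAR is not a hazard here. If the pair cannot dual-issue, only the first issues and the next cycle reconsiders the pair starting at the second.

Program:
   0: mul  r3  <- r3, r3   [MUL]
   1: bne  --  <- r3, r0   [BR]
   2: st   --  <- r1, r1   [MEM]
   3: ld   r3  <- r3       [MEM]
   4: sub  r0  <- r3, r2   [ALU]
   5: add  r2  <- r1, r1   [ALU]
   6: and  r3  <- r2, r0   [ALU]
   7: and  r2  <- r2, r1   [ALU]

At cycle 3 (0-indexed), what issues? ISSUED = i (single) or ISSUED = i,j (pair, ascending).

[0] i0  mul  -- no-port MUL/BR
[1] i1/i2  bne/st  -- dual
[2] i3  ld  -- RAW r3
[3] i4/i5  sub/add  -- dual
[4] i6/i7  and/and  -- dual

ISSUED = 4,5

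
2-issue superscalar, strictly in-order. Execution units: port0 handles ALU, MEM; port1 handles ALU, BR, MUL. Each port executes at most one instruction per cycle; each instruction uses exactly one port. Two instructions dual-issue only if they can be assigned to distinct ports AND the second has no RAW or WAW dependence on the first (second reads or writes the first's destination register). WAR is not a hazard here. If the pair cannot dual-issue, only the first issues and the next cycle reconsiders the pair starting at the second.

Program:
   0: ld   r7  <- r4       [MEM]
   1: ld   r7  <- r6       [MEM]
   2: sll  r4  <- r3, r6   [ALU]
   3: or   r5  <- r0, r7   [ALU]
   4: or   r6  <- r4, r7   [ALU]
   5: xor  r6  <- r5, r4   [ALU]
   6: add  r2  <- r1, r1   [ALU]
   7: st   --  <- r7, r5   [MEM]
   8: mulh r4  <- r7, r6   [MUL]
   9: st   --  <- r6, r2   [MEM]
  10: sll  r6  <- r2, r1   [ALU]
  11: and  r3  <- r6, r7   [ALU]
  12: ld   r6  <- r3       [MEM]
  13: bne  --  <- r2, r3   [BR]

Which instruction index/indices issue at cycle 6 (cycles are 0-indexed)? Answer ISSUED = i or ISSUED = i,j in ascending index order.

0. ld.MEM @i0  | no-port MEM/MEM
1. ld.MEM sll.ALU @i1,i2  | 2-wide
2. or.ALU or.ALU @i3,i4  | 2-wide
3. xor.ALU add.ALU @i5,i6  | 2-wide
4. st.MEM mulh.MUL @i7,i8  | 2-wide
5. st.MEM sll.ALU @i9,i10  | 2-wide
6. and.ALU @i11  | RAW r3
7. ld.MEM bne.BR @i12,i13  | 2-wide

ISSUED = 11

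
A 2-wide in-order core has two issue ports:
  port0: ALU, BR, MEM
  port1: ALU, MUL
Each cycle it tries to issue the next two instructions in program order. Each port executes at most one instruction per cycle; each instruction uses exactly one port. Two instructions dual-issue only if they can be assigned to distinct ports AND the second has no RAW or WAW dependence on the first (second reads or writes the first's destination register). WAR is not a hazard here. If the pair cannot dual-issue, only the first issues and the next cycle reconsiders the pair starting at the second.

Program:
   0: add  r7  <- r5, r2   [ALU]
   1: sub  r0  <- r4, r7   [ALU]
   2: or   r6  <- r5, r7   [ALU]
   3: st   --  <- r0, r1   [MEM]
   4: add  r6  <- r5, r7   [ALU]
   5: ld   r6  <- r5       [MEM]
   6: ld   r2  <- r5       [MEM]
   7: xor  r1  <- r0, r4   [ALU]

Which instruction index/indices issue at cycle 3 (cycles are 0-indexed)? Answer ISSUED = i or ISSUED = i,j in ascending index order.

0. add @i0  | RAW r7
1. sub;or @i1+i2  | pair
2. st;add @i3+i4  | pair
3. ld @i5  | no-port MEM/MEM
4. ld;xor @i6+i7  | pair

ISSUED = 5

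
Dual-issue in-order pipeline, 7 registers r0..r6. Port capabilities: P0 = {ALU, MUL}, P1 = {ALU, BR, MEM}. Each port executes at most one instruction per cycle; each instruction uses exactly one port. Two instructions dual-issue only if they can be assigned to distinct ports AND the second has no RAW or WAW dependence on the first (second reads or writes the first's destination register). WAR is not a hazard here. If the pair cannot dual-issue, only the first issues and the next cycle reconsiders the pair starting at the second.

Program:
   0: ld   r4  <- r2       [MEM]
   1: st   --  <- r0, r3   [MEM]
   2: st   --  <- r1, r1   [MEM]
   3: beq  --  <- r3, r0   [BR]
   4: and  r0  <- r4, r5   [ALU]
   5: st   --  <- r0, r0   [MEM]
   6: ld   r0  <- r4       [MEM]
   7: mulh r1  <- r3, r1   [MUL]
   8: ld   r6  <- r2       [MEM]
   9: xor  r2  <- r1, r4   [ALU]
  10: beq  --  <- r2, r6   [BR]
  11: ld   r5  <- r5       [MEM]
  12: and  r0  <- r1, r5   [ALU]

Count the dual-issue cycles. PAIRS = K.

#0 head=0: ld.MEM i0 no-port MEM/MEM
#1 head=1: st.MEM i1 no-port MEM/MEM
#2 head=2: st.MEM i2 no-port MEM/BR
#3 head=3: beq.BR/and.ALU i3&i4 dual
#4 head=5: st.MEM i5 no-port MEM/MEM
#5 head=6: ld.MEM/mulh.MUL i6&i7 dual
#6 head=8: ld.MEM/xor.ALU i8&i9 dual
#7 head=10: beq.BR i10 no-port BR/MEM
#8 head=11: ld.MEM i11 RAW r5
#9 head=12: and.ALU i12 tail

PAIRS = 3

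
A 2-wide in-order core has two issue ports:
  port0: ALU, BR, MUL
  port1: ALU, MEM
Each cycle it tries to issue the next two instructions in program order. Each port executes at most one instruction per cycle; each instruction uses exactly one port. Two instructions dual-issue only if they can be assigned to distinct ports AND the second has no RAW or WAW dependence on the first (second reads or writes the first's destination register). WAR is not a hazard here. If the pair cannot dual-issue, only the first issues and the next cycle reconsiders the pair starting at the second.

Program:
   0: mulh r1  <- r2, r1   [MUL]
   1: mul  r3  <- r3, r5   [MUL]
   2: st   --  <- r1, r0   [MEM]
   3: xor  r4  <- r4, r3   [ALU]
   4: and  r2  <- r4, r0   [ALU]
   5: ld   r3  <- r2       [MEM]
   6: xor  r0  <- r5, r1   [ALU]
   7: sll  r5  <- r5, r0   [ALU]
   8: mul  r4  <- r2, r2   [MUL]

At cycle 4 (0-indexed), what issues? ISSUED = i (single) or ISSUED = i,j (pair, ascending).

  cy0 -> i0 (mulh.MUL) no-port MUL/MUL
  cy1 -> i1,i2 (mul.MUL st.MEM) dual
  cy2 -> i3 (xor.ALU) RAW r4
  cy3 -> i4 (and.ALU) RAW r2
  cy4 -> i5,i6 (ld.MEM xor.ALU) dual
  cy5 -> i7,i8 (sll.ALU mul.MUL) dual

ISSUED = 5,6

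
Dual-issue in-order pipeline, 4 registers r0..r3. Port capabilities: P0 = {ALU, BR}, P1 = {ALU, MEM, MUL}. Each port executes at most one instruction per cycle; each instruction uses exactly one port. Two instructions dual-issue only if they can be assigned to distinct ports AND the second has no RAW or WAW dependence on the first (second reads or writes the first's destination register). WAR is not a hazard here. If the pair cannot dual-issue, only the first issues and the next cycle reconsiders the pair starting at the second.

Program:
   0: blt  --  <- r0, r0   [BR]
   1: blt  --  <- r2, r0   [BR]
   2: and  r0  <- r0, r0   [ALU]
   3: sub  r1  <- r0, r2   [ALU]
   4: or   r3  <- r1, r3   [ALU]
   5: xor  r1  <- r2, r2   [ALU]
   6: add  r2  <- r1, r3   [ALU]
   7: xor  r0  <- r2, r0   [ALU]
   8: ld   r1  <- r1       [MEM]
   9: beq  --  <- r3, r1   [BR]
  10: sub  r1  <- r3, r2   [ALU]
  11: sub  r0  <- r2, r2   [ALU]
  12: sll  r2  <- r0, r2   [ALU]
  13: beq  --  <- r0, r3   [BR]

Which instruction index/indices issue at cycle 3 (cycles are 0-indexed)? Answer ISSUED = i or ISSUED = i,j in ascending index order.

[0] i0  blt.BR  -- no-port BR/BR
[1] i1&i2  blt.BR and.ALU  -- dual
[2] i3  sub.ALU  -- RAW r1
[3] i4&i5  or.ALU xor.ALU  -- dual
[4] i6  add.ALU  -- RAW r2
[5] i7&i8  xor.ALU ld.MEM  -- dual
[6] i9&i10  beq.BR sub.ALU  -- dual
[7] i11  sub.ALU  -- RAW r0
[8] i12&i13  sll.ALU beq.BR  -- dual

ISSUED = 4,5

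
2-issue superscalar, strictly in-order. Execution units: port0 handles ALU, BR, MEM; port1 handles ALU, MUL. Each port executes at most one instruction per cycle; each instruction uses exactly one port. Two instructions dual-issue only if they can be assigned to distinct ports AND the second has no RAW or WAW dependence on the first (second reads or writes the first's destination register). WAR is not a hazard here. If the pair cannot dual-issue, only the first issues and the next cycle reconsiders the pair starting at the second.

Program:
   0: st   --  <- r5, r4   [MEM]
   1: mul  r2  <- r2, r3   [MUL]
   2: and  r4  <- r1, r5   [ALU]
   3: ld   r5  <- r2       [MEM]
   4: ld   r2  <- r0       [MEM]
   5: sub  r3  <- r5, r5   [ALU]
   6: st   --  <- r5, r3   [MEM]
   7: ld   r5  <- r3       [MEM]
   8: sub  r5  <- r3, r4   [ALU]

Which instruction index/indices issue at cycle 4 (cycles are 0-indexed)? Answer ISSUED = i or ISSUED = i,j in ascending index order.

t=0 i0/i1:st+mul ; pair
t=1 i2/i3:and+ld ; pair
t=2 i4/i5:ld+sub ; pair
t=3 i6:st ; no-port MEM/MEM
t=4 i7:ld ; WAW r5
t=5 i8:sub ; tail

ISSUED = 7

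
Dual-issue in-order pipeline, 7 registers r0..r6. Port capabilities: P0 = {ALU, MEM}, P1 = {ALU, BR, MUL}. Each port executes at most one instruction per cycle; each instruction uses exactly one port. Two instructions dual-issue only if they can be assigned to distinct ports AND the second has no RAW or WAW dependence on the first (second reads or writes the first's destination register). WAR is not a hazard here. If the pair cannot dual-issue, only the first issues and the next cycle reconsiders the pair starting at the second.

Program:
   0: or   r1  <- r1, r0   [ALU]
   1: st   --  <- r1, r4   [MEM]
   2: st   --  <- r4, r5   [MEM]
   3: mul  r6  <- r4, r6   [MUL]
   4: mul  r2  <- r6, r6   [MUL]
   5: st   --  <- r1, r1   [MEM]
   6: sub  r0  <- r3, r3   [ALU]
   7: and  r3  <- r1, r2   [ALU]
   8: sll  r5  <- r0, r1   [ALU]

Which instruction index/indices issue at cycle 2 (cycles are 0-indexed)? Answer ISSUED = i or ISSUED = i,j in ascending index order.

t=0 i0:or ; RAW r1
t=1 i1:st ; no-port MEM/MEM
t=2 i2/i3:st mul ; pair
t=3 i4/i5:mul st ; pair
t=4 i6/i7:sub and ; pair
t=5 i8:sll ; tail

ISSUED = 2,3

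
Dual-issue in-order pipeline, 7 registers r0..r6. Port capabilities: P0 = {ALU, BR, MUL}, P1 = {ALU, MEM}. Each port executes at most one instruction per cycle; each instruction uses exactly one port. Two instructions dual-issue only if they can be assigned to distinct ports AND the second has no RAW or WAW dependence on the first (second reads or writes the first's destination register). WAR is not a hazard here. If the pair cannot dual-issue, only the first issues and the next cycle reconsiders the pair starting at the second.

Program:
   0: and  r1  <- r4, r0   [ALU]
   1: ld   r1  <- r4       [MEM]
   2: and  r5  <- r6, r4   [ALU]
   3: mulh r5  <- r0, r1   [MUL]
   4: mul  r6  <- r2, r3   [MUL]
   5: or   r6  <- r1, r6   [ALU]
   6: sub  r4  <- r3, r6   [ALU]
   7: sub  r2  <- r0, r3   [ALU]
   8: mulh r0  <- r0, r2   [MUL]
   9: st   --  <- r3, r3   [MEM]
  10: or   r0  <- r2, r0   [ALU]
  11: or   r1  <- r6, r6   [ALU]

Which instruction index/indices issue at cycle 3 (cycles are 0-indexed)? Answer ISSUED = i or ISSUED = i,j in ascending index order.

t=0 i0:and.ALU ; WAW r1
t=1 i1+i2:ld.MEM+and.ALU ; dual
t=2 i3:mulh.MUL ; no-port MUL/MUL
t=3 i4:mul.MUL ; RAW+WAW r6
t=4 i5:or.ALU ; RAW r6
t=5 i6+i7:sub.ALU+sub.ALU ; dual
t=6 i8+i9:mulh.MUL+st.MEM ; dual
t=7 i10+i11:or.ALU+or.ALU ; dual

ISSUED = 4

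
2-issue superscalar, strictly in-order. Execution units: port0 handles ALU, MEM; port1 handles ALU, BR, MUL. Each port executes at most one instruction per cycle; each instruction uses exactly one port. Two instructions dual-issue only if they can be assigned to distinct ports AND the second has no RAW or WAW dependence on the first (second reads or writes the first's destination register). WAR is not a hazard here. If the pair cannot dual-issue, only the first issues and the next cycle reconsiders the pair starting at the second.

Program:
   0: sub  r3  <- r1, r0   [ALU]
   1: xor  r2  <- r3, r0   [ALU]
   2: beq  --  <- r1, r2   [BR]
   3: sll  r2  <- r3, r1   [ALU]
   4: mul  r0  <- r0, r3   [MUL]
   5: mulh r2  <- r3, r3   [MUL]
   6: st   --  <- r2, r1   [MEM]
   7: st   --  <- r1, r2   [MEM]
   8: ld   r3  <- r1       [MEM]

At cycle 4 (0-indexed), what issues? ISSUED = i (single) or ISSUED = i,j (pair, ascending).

ISSUED = 5

c0: i0 sub.ALU  RAW r3
c1: i1 xor.ALU  RAW r2
c2: i2/i3 beq.BR sll.ALU  pair
c3: i4 mul.MUL  no-port MUL/MUL
c4: i5 mulh.MUL  RAW r2
c5: i6 st.MEM  no-port MEM/MEM
c6: i7 st.MEM  no-port MEM/MEM
c7: i8 ld.MEM  tail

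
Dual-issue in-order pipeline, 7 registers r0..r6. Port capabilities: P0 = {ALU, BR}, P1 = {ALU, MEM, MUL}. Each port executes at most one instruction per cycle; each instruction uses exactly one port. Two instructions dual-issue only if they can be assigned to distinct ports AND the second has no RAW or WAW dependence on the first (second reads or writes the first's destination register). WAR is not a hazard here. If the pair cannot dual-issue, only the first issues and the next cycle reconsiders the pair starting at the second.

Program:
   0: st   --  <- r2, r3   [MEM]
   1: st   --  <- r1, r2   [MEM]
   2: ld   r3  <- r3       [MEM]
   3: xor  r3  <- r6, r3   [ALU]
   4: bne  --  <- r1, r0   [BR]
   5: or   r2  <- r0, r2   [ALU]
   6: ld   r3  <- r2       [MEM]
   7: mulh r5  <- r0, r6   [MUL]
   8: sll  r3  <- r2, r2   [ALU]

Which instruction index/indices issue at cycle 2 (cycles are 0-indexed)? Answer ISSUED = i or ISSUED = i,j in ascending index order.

ISSUED = 2

t=0 i0:st.MEM ; no-port MEM/MEM
t=1 i1:st.MEM ; no-port MEM/MEM
t=2 i2:ld.MEM ; RAW+WAW r3
t=3 i3+i4:xor.ALU+bne.BR ; 2-wide
t=4 i5:or.ALU ; RAW r2
t=5 i6:ld.MEM ; no-port MEM/MUL
t=6 i7+i8:mulh.MUL+sll.ALU ; 2-wide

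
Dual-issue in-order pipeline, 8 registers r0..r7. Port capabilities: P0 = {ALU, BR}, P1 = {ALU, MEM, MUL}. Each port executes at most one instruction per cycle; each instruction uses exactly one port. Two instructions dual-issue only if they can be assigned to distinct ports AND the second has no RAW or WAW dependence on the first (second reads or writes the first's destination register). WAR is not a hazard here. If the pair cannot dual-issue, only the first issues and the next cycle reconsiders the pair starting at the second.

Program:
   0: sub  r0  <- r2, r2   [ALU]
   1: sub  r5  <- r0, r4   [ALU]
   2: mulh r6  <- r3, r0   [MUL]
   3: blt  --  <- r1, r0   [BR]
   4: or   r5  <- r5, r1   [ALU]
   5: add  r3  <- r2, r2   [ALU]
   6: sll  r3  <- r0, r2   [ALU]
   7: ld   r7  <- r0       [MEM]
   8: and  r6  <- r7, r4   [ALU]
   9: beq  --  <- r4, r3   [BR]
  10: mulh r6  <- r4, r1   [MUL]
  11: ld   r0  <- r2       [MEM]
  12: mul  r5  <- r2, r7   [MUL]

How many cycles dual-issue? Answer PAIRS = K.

#0 head=0: sub i0 RAW r0
#1 head=1: sub mulh i1+i2 dual
#2 head=3: blt or i3+i4 dual
#3 head=5: add i5 WAW r3
#4 head=6: sll ld i6+i7 dual
#5 head=8: and beq i8+i9 dual
#6 head=10: mulh i10 no-port MUL/MEM
#7 head=11: ld i11 no-port MEM/MUL
#8 head=12: mul i12 tail

PAIRS = 4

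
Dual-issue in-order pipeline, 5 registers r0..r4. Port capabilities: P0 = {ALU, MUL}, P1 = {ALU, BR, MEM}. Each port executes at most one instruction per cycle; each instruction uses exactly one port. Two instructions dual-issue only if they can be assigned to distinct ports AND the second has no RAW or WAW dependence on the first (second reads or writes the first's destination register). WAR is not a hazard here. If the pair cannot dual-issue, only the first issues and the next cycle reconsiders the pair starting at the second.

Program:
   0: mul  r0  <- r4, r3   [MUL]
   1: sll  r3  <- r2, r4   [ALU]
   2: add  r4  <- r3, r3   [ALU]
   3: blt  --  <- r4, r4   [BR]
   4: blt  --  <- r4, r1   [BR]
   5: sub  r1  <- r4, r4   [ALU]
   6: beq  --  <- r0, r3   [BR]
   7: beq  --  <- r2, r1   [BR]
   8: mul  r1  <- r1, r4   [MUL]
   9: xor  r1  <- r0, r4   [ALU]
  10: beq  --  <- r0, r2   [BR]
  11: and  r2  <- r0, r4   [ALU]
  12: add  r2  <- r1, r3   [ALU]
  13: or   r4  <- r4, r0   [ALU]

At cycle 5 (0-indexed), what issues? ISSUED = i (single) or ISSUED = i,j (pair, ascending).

ISSUED = 7,8

t=0 i0&i1:mul+sll ; pair
t=1 i2:add ; RAW r4
t=2 i3:blt ; no-port BR/BR
t=3 i4&i5:blt+sub ; pair
t=4 i6:beq ; no-port BR/BR
t=5 i7&i8:beq+mul ; pair
t=6 i9&i10:xor+beq ; pair
t=7 i11:and ; WAW r2
t=8 i12&i13:add+or ; pair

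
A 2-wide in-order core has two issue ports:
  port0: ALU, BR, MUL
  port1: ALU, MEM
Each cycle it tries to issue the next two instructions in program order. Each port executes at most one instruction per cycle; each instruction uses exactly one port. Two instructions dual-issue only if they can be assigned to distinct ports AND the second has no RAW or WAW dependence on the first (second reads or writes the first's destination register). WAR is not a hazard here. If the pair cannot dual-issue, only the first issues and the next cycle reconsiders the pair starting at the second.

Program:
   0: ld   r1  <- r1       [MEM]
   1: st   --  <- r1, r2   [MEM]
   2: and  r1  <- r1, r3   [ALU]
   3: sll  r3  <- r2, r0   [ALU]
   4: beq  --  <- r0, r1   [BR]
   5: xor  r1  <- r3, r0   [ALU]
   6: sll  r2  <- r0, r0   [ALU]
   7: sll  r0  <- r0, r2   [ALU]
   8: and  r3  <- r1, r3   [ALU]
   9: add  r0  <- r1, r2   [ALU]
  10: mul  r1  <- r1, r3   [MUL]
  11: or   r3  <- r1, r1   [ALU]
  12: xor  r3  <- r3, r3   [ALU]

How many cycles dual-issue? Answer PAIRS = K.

PAIRS = 5

  cy0 -> i0 (ld) no-port MEM/MEM
  cy1 -> i1/i2 (st+and) pair
  cy2 -> i3/i4 (sll+beq) pair
  cy3 -> i5/i6 (xor+sll) pair
  cy4 -> i7/i8 (sll+and) pair
  cy5 -> i9/i10 (add+mul) pair
  cy6 -> i11 (or) RAW+WAW r3
  cy7 -> i12 (xor) tail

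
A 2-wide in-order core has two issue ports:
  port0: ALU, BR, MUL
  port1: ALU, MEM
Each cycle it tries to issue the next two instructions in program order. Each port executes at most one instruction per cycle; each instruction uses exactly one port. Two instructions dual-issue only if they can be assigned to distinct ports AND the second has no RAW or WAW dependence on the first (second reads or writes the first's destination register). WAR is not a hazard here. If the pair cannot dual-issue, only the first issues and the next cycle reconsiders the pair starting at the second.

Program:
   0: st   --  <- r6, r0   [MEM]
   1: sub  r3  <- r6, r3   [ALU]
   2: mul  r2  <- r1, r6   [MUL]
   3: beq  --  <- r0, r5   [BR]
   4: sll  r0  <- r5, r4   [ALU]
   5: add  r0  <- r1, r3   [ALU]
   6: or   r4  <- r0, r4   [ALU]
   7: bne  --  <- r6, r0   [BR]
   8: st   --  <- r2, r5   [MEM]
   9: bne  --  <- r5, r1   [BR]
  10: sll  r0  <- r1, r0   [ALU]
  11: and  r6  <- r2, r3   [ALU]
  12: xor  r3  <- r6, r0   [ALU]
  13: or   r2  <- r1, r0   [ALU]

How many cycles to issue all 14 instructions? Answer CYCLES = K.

[0] i0,i1  st;sub  -- pair
[1] i2  mul  -- no-port MUL/BR
[2] i3,i4  beq;sll  -- pair
[3] i5  add  -- RAW r0
[4] i6,i7  or;bne  -- pair
[5] i8,i9  st;bne  -- pair
[6] i10,i11  sll;and  -- pair
[7] i12,i13  xor;or  -- pair

CYCLES = 8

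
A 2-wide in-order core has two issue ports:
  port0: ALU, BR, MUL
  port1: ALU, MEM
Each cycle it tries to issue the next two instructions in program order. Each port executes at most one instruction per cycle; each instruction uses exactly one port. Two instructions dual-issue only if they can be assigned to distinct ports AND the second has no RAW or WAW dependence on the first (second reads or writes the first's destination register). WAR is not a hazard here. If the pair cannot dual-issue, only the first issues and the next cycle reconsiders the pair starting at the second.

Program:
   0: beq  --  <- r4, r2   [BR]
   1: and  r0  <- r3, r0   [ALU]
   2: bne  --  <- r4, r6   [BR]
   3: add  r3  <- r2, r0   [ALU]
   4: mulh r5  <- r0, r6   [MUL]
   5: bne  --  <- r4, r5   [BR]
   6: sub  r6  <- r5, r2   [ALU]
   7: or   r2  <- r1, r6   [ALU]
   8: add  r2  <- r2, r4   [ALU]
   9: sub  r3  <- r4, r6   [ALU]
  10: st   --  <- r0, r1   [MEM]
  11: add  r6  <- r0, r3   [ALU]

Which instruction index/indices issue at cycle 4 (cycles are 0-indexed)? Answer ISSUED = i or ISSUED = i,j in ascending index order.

ISSUED = 7

c0: i0/i1 beq and  pair
c1: i2/i3 bne add  pair
c2: i4 mulh  no-port MUL/BR
c3: i5/i6 bne sub  pair
c4: i7 or  RAW+WAW r2
c5: i8/i9 add sub  pair
c6: i10/i11 st add  pair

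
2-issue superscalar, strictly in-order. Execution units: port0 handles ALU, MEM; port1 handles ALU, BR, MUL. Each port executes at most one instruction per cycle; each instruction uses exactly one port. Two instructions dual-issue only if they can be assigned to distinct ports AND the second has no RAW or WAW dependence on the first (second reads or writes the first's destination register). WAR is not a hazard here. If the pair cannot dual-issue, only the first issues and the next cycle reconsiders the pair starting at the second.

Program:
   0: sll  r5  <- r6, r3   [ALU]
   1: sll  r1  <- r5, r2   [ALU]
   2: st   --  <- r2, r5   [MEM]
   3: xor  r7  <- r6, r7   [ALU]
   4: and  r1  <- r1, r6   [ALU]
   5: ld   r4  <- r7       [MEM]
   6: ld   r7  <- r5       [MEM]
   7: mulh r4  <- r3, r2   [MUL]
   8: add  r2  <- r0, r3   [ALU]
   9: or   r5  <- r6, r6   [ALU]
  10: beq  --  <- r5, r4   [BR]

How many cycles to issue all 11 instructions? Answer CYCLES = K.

#0 head=0: sll.ALU i0 RAW r5
#1 head=1: sll.ALU;st.MEM i1,i2 2-wide
#2 head=3: xor.ALU;and.ALU i3,i4 2-wide
#3 head=5: ld.MEM i5 no-port MEM/MEM
#4 head=6: ld.MEM;mulh.MUL i6,i7 2-wide
#5 head=8: add.ALU;or.ALU i8,i9 2-wide
#6 head=10: beq.BR i10 tail

CYCLES = 7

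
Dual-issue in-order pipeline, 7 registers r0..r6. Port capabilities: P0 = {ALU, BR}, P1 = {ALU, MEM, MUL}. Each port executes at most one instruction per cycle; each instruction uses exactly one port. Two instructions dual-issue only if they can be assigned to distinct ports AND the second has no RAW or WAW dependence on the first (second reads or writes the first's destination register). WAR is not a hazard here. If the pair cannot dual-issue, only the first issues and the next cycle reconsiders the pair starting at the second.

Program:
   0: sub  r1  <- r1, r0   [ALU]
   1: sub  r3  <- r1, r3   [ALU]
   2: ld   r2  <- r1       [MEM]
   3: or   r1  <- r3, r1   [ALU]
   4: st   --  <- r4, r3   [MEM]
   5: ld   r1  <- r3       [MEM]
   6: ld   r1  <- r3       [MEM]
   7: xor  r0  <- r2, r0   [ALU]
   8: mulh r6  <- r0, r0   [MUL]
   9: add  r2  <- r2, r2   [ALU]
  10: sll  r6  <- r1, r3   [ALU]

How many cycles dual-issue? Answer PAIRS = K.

#0 head=0: sub.ALU i0 RAW r1
#1 head=1: sub.ALU ld.MEM i1&i2 pair
#2 head=3: or.ALU st.MEM i3&i4 pair
#3 head=5: ld.MEM i5 no-port MEM/MEM
#4 head=6: ld.MEM xor.ALU i6&i7 pair
#5 head=8: mulh.MUL add.ALU i8&i9 pair
#6 head=10: sll.ALU i10 tail

PAIRS = 4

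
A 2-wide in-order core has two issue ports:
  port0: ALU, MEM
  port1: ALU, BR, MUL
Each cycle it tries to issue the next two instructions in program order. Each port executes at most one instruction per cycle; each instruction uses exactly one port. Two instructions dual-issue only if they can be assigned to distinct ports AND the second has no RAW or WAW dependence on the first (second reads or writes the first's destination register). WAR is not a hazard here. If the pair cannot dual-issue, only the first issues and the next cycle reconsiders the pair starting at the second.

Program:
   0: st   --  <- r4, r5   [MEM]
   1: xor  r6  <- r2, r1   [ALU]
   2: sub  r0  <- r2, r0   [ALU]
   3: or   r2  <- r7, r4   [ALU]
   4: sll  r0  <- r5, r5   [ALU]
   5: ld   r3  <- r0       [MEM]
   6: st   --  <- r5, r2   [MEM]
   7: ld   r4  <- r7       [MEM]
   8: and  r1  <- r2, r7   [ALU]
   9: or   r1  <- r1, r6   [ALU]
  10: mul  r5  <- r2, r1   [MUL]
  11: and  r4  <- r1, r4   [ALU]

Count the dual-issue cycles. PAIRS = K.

#0 head=0: st.MEM xor.ALU i0,i1 2-wide
#1 head=2: sub.ALU or.ALU i2,i3 2-wide
#2 head=4: sll.ALU i4 RAW r0
#3 head=5: ld.MEM i5 no-port MEM/MEM
#4 head=6: st.MEM i6 no-port MEM/MEM
#5 head=7: ld.MEM and.ALU i7,i8 2-wide
#6 head=9: or.ALU i9 RAW r1
#7 head=10: mul.MUL and.ALU i10,i11 2-wide

PAIRS = 4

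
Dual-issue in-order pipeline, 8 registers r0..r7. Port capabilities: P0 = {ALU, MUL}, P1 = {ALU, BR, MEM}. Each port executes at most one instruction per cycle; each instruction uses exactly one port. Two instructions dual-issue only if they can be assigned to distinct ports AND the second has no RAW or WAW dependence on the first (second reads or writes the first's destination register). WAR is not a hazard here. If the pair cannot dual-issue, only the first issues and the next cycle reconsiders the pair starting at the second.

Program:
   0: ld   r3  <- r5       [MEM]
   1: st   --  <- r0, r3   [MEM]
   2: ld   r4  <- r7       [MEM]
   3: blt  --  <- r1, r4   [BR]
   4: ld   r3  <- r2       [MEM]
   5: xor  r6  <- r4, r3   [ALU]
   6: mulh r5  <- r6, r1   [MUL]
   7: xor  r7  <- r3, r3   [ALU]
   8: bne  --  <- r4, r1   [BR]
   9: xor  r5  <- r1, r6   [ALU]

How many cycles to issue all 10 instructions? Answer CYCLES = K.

t=0 i0:ld ; no-port MEM/MEM
t=1 i1:st ; no-port MEM/MEM
t=2 i2:ld ; no-port MEM/BR
t=3 i3:blt ; no-port BR/MEM
t=4 i4:ld ; RAW r3
t=5 i5:xor ; RAW r6
t=6 i6&i7:mulh;xor ; pair
t=7 i8&i9:bne;xor ; pair

CYCLES = 8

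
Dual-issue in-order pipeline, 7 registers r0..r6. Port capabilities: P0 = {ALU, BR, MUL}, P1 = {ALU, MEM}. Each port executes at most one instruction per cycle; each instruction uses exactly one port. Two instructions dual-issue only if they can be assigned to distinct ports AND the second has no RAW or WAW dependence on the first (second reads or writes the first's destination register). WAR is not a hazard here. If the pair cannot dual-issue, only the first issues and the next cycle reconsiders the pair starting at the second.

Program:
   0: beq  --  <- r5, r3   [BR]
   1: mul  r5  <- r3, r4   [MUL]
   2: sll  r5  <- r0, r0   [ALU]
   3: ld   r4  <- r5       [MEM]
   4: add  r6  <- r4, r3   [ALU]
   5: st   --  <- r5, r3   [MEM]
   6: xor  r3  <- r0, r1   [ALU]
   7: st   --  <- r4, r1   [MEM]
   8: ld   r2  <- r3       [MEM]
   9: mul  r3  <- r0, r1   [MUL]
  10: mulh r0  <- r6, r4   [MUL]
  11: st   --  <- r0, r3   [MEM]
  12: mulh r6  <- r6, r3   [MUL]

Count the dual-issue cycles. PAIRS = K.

PAIRS = 4

#0 head=0: beq i0 no-port BR/MUL
#1 head=1: mul i1 WAW r5
#2 head=2: sll i2 RAW r5
#3 head=3: ld i3 RAW r4
#4 head=4: add/st i4,i5 dual
#5 head=6: xor/st i6,i7 dual
#6 head=8: ld/mul i8,i9 dual
#7 head=10: mulh i10 RAW r0
#8 head=11: st/mulh i11,i12 dual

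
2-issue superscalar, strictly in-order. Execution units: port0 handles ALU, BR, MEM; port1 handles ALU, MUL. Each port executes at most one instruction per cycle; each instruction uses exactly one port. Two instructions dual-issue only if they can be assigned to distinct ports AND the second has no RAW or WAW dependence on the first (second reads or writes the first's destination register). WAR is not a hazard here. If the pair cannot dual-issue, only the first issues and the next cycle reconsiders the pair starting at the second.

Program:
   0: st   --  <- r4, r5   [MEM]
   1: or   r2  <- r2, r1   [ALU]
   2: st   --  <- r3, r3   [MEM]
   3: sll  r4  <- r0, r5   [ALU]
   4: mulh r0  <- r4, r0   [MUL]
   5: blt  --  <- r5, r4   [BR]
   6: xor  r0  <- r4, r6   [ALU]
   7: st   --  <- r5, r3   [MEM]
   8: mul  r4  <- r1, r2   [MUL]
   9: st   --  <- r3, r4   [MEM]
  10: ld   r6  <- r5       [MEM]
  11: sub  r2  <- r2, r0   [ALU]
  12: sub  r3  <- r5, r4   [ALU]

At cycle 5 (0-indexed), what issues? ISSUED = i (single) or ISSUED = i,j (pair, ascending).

t=0 i0/i1:st.MEM or.ALU ; dual
t=1 i2/i3:st.MEM sll.ALU ; dual
t=2 i4/i5:mulh.MUL blt.BR ; dual
t=3 i6/i7:xor.ALU st.MEM ; dual
t=4 i8:mul.MUL ; RAW r4
t=5 i9:st.MEM ; no-port MEM/MEM
t=6 i10/i11:ld.MEM sub.ALU ; dual
t=7 i12:sub.ALU ; tail

ISSUED = 9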